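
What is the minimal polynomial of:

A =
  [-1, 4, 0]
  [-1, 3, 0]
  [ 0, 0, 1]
x^2 - 2*x + 1

The characteristic polynomial is χ_A(x) = (x - 1)^3, so the eigenvalues are known. The minimal polynomial is
  m_A(x) = Π_λ (x − λ)^{k_λ}
where k_λ is the size of the *largest* Jordan block for λ (equivalently, the smallest k with (A − λI)^k v = 0 for every generalised eigenvector v of λ).

  λ = 1: largest Jordan block has size 2, contributing (x − 1)^2

So m_A(x) = (x - 1)^2 = x^2 - 2*x + 1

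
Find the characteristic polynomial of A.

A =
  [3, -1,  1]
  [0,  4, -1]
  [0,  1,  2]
x^3 - 9*x^2 + 27*x - 27

Expanding det(x·I − A) (e.g. by cofactor expansion or by noting that A is similar to its Jordan form J, which has the same characteristic polynomial as A) gives
  χ_A(x) = x^3 - 9*x^2 + 27*x - 27
which factors as (x - 3)^3. The eigenvalues (with algebraic multiplicities) are λ = 3 with multiplicity 3.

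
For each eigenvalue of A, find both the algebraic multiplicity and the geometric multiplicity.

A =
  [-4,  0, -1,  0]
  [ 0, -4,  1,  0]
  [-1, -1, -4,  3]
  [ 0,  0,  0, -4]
λ = -4: alg = 4, geom = 2

Step 1 — factor the characteristic polynomial to read off the algebraic multiplicities:
  χ_A(x) = (x + 4)^4

Step 2 — compute geometric multiplicities via the rank-nullity identity g(λ) = n − rank(A − λI):
  rank(A − (-4)·I) = 2, so dim ker(A − (-4)·I) = n − 2 = 2

Summary:
  λ = -4: algebraic multiplicity = 4, geometric multiplicity = 2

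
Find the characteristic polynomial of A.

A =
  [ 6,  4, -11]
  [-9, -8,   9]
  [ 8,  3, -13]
x^3 + 15*x^2 + 75*x + 125

Expanding det(x·I − A) (e.g. by cofactor expansion or by noting that A is similar to its Jordan form J, which has the same characteristic polynomial as A) gives
  χ_A(x) = x^3 + 15*x^2 + 75*x + 125
which factors as (x + 5)^3. The eigenvalues (with algebraic multiplicities) are λ = -5 with multiplicity 3.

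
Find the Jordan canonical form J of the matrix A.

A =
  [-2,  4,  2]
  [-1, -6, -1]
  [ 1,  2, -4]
J_3(-4)

The characteristic polynomial is
  det(x·I − A) = x^3 + 12*x^2 + 48*x + 64 = (x + 4)^3

Eigenvalues and multiplicities (the geometric multiplicity of λ is n − rank(A − λI), which equals the number of Jordan blocks for λ):
  λ = -4: algebraic multiplicity = 3, geometric multiplicity = 1

Determining the block sizes for each eigenvalue:
  λ = -4: one block (gm = 1), so the single block has size am = 3 → block sizes [3]

Assembling the blocks gives a Jordan form
J =
  [-4,  1,  0]
  [ 0, -4,  1]
  [ 0,  0, -4]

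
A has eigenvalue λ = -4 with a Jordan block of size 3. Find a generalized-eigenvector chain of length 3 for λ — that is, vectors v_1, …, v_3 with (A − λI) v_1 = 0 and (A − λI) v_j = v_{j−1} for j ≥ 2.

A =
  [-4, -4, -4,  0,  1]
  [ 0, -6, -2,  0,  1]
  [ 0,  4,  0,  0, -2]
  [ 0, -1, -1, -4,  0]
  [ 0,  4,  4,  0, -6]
A Jordan chain for λ = -4 of length 3:
v_1 = (-4, 0, 0, -2, 0)ᵀ
v_2 = (-4, -2, 4, -1, 4)ᵀ
v_3 = (0, 1, 0, 0, 0)ᵀ

Let N = A − (-4)·I. We want v_3 with N^3 v_3 = 0 but N^2 v_3 ≠ 0; then v_{j-1} := N · v_j for j = 3, …, 2.

Pick v_3 = (0, 1, 0, 0, 0)ᵀ.
Then v_2 = N · v_3 = (-4, -2, 4, -1, 4)ᵀ.
Then v_1 = N · v_2 = (-4, 0, 0, -2, 0)ᵀ.

Sanity check: (A − (-4)·I) v_1 = (0, 0, 0, 0, 0)ᵀ = 0. ✓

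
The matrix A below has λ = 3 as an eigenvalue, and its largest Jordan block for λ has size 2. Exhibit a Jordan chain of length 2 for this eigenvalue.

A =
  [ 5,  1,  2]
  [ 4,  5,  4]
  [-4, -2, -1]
A Jordan chain for λ = 3 of length 2:
v_1 = (2, 4, -4)ᵀ
v_2 = (1, 0, 0)ᵀ

Let N = A − (3)·I. We want v_2 with N^2 v_2 = 0 but N^1 v_2 ≠ 0; then v_{j-1} := N · v_j for j = 2, …, 2.

Pick v_2 = (1, 0, 0)ᵀ.
Then v_1 = N · v_2 = (2, 4, -4)ᵀ.

Sanity check: (A − (3)·I) v_1 = (0, 0, 0)ᵀ = 0. ✓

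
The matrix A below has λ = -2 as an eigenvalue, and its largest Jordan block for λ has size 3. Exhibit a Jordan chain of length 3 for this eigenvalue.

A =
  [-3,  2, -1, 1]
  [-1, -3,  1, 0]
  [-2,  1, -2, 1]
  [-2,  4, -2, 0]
A Jordan chain for λ = -2 of length 3:
v_1 = (-1, 0, -1, -2)ᵀ
v_2 = (-1, -1, -2, -2)ᵀ
v_3 = (1, 0, 0, 0)ᵀ

Let N = A − (-2)·I. We want v_3 with N^3 v_3 = 0 but N^2 v_3 ≠ 0; then v_{j-1} := N · v_j for j = 3, …, 2.

Pick v_3 = (1, 0, 0, 0)ᵀ.
Then v_2 = N · v_3 = (-1, -1, -2, -2)ᵀ.
Then v_1 = N · v_2 = (-1, 0, -1, -2)ᵀ.

Sanity check: (A − (-2)·I) v_1 = (0, 0, 0, 0)ᵀ = 0. ✓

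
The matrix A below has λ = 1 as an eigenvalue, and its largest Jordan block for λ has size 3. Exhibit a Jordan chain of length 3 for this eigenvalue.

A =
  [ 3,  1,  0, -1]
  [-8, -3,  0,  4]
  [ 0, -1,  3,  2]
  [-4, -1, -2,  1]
A Jordan chain for λ = 1 of length 3:
v_1 = (-1, 4, 0, 2)ᵀ
v_2 = (1, -4, -1, -1)ᵀ
v_3 = (0, 1, 0, 0)ᵀ

Let N = A − (1)·I. We want v_3 with N^3 v_3 = 0 but N^2 v_3 ≠ 0; then v_{j-1} := N · v_j for j = 3, …, 2.

Pick v_3 = (0, 1, 0, 0)ᵀ.
Then v_2 = N · v_3 = (1, -4, -1, -1)ᵀ.
Then v_1 = N · v_2 = (-1, 4, 0, 2)ᵀ.

Sanity check: (A − (1)·I) v_1 = (0, 0, 0, 0)ᵀ = 0. ✓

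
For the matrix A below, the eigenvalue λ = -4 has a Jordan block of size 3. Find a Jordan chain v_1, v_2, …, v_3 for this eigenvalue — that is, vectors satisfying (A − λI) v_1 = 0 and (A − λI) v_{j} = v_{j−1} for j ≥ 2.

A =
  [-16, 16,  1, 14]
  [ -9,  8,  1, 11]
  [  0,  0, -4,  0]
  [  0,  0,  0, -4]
A Jordan chain for λ = -4 of length 3:
v_1 = (4, 3, 0, 0)ᵀ
v_2 = (1, 1, 0, 0)ᵀ
v_3 = (0, 0, 1, 0)ᵀ

Let N = A − (-4)·I. We want v_3 with N^3 v_3 = 0 but N^2 v_3 ≠ 0; then v_{j-1} := N · v_j for j = 3, …, 2.

Pick v_3 = (0, 0, 1, 0)ᵀ.
Then v_2 = N · v_3 = (1, 1, 0, 0)ᵀ.
Then v_1 = N · v_2 = (4, 3, 0, 0)ᵀ.

Sanity check: (A − (-4)·I) v_1 = (0, 0, 0, 0)ᵀ = 0. ✓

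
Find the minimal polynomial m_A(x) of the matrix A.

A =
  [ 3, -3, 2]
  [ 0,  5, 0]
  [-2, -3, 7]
x^2 - 10*x + 25

The characteristic polynomial is χ_A(x) = (x - 5)^3, so the eigenvalues are known. The minimal polynomial is
  m_A(x) = Π_λ (x − λ)^{k_λ}
where k_λ is the size of the *largest* Jordan block for λ (equivalently, the smallest k with (A − λI)^k v = 0 for every generalised eigenvector v of λ).

  λ = 5: largest Jordan block has size 2, contributing (x − 5)^2

So m_A(x) = (x - 5)^2 = x^2 - 10*x + 25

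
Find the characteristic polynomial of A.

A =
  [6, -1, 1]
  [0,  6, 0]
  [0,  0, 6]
x^3 - 18*x^2 + 108*x - 216

Expanding det(x·I − A) (e.g. by cofactor expansion or by noting that A is similar to its Jordan form J, which has the same characteristic polynomial as A) gives
  χ_A(x) = x^3 - 18*x^2 + 108*x - 216
which factors as (x - 6)^3. The eigenvalues (with algebraic multiplicities) are λ = 6 with multiplicity 3.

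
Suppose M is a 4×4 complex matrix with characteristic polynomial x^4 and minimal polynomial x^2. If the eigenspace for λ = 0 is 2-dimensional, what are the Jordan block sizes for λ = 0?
Block sizes for λ = 0: [2, 2]

Step 1 — from the characteristic polynomial, algebraic multiplicity of λ = 0 is 4. From dim ker(M − (0)·I) = 2, there are exactly 2 Jordan blocks for λ = 0.
Step 2 — from the minimal polynomial, the factor (x − 0)^2 tells us the largest block for λ = 0 has size 2.
Step 3 — with total size 4, 2 blocks, and largest block 2, the block sizes (in nonincreasing order) are [2, 2].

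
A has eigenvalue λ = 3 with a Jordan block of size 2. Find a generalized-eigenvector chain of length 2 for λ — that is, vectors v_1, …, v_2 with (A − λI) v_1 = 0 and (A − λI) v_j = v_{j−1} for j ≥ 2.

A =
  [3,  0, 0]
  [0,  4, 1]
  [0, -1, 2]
A Jordan chain for λ = 3 of length 2:
v_1 = (0, 1, -1)ᵀ
v_2 = (0, 1, 0)ᵀ

Let N = A − (3)·I. We want v_2 with N^2 v_2 = 0 but N^1 v_2 ≠ 0; then v_{j-1} := N · v_j for j = 2, …, 2.

Pick v_2 = (0, 1, 0)ᵀ.
Then v_1 = N · v_2 = (0, 1, -1)ᵀ.

Sanity check: (A − (3)·I) v_1 = (0, 0, 0)ᵀ = 0. ✓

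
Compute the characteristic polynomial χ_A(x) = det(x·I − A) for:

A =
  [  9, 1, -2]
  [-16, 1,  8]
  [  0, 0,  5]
x^3 - 15*x^2 + 75*x - 125

Expanding det(x·I − A) (e.g. by cofactor expansion or by noting that A is similar to its Jordan form J, which has the same characteristic polynomial as A) gives
  χ_A(x) = x^3 - 15*x^2 + 75*x - 125
which factors as (x - 5)^3. The eigenvalues (with algebraic multiplicities) are λ = 5 with multiplicity 3.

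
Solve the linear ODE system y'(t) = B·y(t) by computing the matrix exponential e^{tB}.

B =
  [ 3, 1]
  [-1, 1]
e^{tB} =
  [t*exp(2*t) + exp(2*t), t*exp(2*t)]
  [-t*exp(2*t), -t*exp(2*t) + exp(2*t)]

Strategy: write B = P · J · P⁻¹ where J is a Jordan canonical form, so e^{tB} = P · e^{tJ} · P⁻¹, and e^{tJ} can be computed block-by-block.

B has Jordan form
J =
  [2, 1]
  [0, 2]
(up to reordering of blocks).

Per-block formulas:
  For a 2×2 Jordan block J_2(2): exp(t · J_2(2)) = e^(2t)·(I + t·N), where N is the 2×2 nilpotent shift.

After assembling e^{tJ} and conjugating by P, we get:

e^{tB} =
  [t*exp(2*t) + exp(2*t), t*exp(2*t)]
  [-t*exp(2*t), -t*exp(2*t) + exp(2*t)]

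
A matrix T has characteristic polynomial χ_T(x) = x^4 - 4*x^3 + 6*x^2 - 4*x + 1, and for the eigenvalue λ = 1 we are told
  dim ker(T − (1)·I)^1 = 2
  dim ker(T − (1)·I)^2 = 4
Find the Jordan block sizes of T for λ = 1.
Block sizes for λ = 1: [2, 2]

From the dimensions of kernels of powers, the number of Jordan blocks of size at least j is d_j − d_{j−1} where d_j = dim ker(N^j) (with d_0 = 0). Computing the differences gives [2, 2].
The number of blocks of size exactly k is (#blocks of size ≥ k) − (#blocks of size ≥ k + 1), so the partition is: 2 block(s) of size 2.
In nonincreasing order the block sizes are [2, 2].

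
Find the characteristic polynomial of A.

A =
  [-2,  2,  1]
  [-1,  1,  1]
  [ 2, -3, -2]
x^3 + 3*x^2 + 3*x + 1

Expanding det(x·I − A) (e.g. by cofactor expansion or by noting that A is similar to its Jordan form J, which has the same characteristic polynomial as A) gives
  χ_A(x) = x^3 + 3*x^2 + 3*x + 1
which factors as (x + 1)^3. The eigenvalues (with algebraic multiplicities) are λ = -1 with multiplicity 3.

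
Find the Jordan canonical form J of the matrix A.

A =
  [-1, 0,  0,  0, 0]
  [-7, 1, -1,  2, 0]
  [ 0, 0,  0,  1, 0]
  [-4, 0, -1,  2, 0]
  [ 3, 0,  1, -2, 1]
J_1(-1) ⊕ J_3(1) ⊕ J_1(1)

The characteristic polynomial is
  det(x·I − A) = x^5 - 3*x^4 + 2*x^3 + 2*x^2 - 3*x + 1 = (x - 1)^4*(x + 1)

Eigenvalues and multiplicities (the geometric multiplicity of λ is n − rank(A − λI), which equals the number of Jordan blocks for λ):
  λ = -1: algebraic multiplicity = 1, geometric multiplicity = 1
  λ = 1: algebraic multiplicity = 4, geometric multiplicity = 2

Determining the block sizes for each eigenvalue:
  λ = -1: one block (gm = 1), so the single block has size am = 1 → block sizes [1]
  λ = 1: with am = 4 and gm = 2, the partition is not yet determined (e.g. several partitions of 4 into 2 parts exist). Let N = A − (1)·I. Computing rank(N^1) = 3, rank(N^2) = 2, rank(N^3) = 1; the number of blocks of size ≥ j is rank(N^{j−1}) − rank(N^j), giving [2, 1, 1]. So we have 1 block(s) of size 3, 1 block(s) of size 1 → block sizes [3, 1]

Assembling the blocks gives a Jordan form
J =
  [-1, 0, 0, 0, 0]
  [ 0, 1, 1, 0, 0]
  [ 0, 0, 1, 1, 0]
  [ 0, 0, 0, 1, 0]
  [ 0, 0, 0, 0, 1]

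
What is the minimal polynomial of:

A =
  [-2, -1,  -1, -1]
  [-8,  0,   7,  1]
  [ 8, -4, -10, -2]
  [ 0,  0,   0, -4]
x^3 + 12*x^2 + 48*x + 64

The characteristic polynomial is χ_A(x) = (x + 4)^4, so the eigenvalues are known. The minimal polynomial is
  m_A(x) = Π_λ (x − λ)^{k_λ}
where k_λ is the size of the *largest* Jordan block for λ (equivalently, the smallest k with (A − λI)^k v = 0 for every generalised eigenvector v of λ).

  λ = -4: largest Jordan block has size 3, contributing (x + 4)^3

So m_A(x) = (x + 4)^3 = x^3 + 12*x^2 + 48*x + 64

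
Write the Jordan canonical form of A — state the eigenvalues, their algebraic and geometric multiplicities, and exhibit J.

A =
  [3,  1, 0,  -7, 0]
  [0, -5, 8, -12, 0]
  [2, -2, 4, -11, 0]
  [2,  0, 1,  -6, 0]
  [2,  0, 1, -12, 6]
J_3(-1) ⊕ J_1(-1) ⊕ J_1(6)

The characteristic polynomial is
  det(x·I − A) = x^5 - 2*x^4 - 18*x^3 - 32*x^2 - 23*x - 6 = (x - 6)*(x + 1)^4

Eigenvalues and multiplicities (the geometric multiplicity of λ is n − rank(A − λI), which equals the number of Jordan blocks for λ):
  λ = -1: algebraic multiplicity = 4, geometric multiplicity = 2
  λ = 6: algebraic multiplicity = 1, geometric multiplicity = 1

Determining the block sizes for each eigenvalue:
  λ = -1: with am = 4 and gm = 2, the partition is not yet determined (e.g. several partitions of 4 into 2 parts exist). Let N = A − (-1)·I. Computing rank(N^1) = 3, rank(N^2) = 2, rank(N^3) = 1; the number of blocks of size ≥ j is rank(N^{j−1}) − rank(N^j), giving [2, 1, 1]. So we have 1 block(s) of size 3, 1 block(s) of size 1 → block sizes [3, 1]
  λ = 6: one block (gm = 1), so the single block has size am = 1 → block sizes [1]

Assembling the blocks gives a Jordan form
J =
  [-1,  1,  0,  0, 0]
  [ 0, -1,  1,  0, 0]
  [ 0,  0, -1,  0, 0]
  [ 0,  0,  0, -1, 0]
  [ 0,  0,  0,  0, 6]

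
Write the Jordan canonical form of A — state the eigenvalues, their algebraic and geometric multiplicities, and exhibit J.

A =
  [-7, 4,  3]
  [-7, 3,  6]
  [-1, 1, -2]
J_3(-2)

The characteristic polynomial is
  det(x·I − A) = x^3 + 6*x^2 + 12*x + 8 = (x + 2)^3

Eigenvalues and multiplicities (the geometric multiplicity of λ is n − rank(A − λI), which equals the number of Jordan blocks for λ):
  λ = -2: algebraic multiplicity = 3, geometric multiplicity = 1

Determining the block sizes for each eigenvalue:
  λ = -2: one block (gm = 1), so the single block has size am = 3 → block sizes [3]

Assembling the blocks gives a Jordan form
J =
  [-2,  1,  0]
  [ 0, -2,  1]
  [ 0,  0, -2]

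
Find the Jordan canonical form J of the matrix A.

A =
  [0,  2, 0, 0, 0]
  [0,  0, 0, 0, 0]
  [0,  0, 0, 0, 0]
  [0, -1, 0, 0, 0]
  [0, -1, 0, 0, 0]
J_2(0) ⊕ J_1(0) ⊕ J_1(0) ⊕ J_1(0)

The characteristic polynomial is
  det(x·I − A) = x^5

Eigenvalues and multiplicities (the geometric multiplicity of λ is n − rank(A − λI), which equals the number of Jordan blocks for λ):
  λ = 0: algebraic multiplicity = 5, geometric multiplicity = 4

Determining the block sizes for each eigenvalue:
  λ = 0: 4 blocks summing to 5 forces exactly one block of size 2 and the rest size 1 → block sizes [2, 1, 1, 1]

Assembling the blocks gives a Jordan form
J =
  [0, 1, 0, 0, 0]
  [0, 0, 0, 0, 0]
  [0, 0, 0, 0, 0]
  [0, 0, 0, 0, 0]
  [0, 0, 0, 0, 0]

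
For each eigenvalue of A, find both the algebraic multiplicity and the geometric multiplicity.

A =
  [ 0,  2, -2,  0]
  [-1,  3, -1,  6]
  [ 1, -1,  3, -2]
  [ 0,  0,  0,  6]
λ = 2: alg = 3, geom = 2; λ = 6: alg = 1, geom = 1

Step 1 — factor the characteristic polynomial to read off the algebraic multiplicities:
  χ_A(x) = (x - 6)*(x - 2)^3

Step 2 — compute geometric multiplicities via the rank-nullity identity g(λ) = n − rank(A − λI):
  rank(A − (2)·I) = 2, so dim ker(A − (2)·I) = n − 2 = 2
  rank(A − (6)·I) = 3, so dim ker(A − (6)·I) = n − 3 = 1

Summary:
  λ = 2: algebraic multiplicity = 3, geometric multiplicity = 2
  λ = 6: algebraic multiplicity = 1, geometric multiplicity = 1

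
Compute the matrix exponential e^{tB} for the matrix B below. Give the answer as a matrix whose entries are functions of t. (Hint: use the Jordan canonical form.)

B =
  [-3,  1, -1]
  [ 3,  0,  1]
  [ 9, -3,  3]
e^{tB} =
  [3*t^2/2 - 3*t + 1, t, t^2/2 - t]
  [3*t, 1, t]
  [-9*t^2/2 + 9*t, -3*t, -3*t^2/2 + 3*t + 1]

Strategy: write B = P · J · P⁻¹ where J is a Jordan canonical form, so e^{tB} = P · e^{tJ} · P⁻¹, and e^{tJ} can be computed block-by-block.

B has Jordan form
J =
  [0, 1, 0]
  [0, 0, 1]
  [0, 0, 0]
(up to reordering of blocks).

Per-block formulas:
  For a 3×3 Jordan block J_3(0): exp(t · J_3(0)) = e^(0t)·(I + t·N + (t^2/2)·N^2), where N is the 3×3 nilpotent shift.

After assembling e^{tJ} and conjugating by P, we get:

e^{tB} =
  [3*t^2/2 - 3*t + 1, t, t^2/2 - t]
  [3*t, 1, t]
  [-9*t^2/2 + 9*t, -3*t, -3*t^2/2 + 3*t + 1]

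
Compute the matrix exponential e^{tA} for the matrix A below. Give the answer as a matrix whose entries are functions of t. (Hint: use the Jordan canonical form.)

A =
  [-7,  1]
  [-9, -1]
e^{tA} =
  [-3*t*exp(-4*t) + exp(-4*t), t*exp(-4*t)]
  [-9*t*exp(-4*t), 3*t*exp(-4*t) + exp(-4*t)]

Strategy: write A = P · J · P⁻¹ where J is a Jordan canonical form, so e^{tA} = P · e^{tJ} · P⁻¹, and e^{tJ} can be computed block-by-block.

A has Jordan form
J =
  [-4,  1]
  [ 0, -4]
(up to reordering of blocks).

Per-block formulas:
  For a 2×2 Jordan block J_2(-4): exp(t · J_2(-4)) = e^(-4t)·(I + t·N), where N is the 2×2 nilpotent shift.

After assembling e^{tJ} and conjugating by P, we get:

e^{tA} =
  [-3*t*exp(-4*t) + exp(-4*t), t*exp(-4*t)]
  [-9*t*exp(-4*t), 3*t*exp(-4*t) + exp(-4*t)]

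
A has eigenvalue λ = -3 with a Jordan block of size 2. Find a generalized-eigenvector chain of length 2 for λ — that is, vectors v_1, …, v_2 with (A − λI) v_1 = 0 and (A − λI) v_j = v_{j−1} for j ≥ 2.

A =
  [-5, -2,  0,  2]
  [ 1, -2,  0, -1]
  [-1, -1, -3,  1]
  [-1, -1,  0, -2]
A Jordan chain for λ = -3 of length 2:
v_1 = (-2, 1, -1, -1)ᵀ
v_2 = (1, 0, 0, 0)ᵀ

Let N = A − (-3)·I. We want v_2 with N^2 v_2 = 0 but N^1 v_2 ≠ 0; then v_{j-1} := N · v_j for j = 2, …, 2.

Pick v_2 = (1, 0, 0, 0)ᵀ.
Then v_1 = N · v_2 = (-2, 1, -1, -1)ᵀ.

Sanity check: (A − (-3)·I) v_1 = (0, 0, 0, 0)ᵀ = 0. ✓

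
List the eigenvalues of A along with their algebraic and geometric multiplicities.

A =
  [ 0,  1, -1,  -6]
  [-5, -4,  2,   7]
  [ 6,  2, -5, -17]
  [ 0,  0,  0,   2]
λ = -3: alg = 3, geom = 1; λ = 2: alg = 1, geom = 1

Step 1 — factor the characteristic polynomial to read off the algebraic multiplicities:
  χ_A(x) = (x - 2)*(x + 3)^3

Step 2 — compute geometric multiplicities via the rank-nullity identity g(λ) = n − rank(A − λI):
  rank(A − (-3)·I) = 3, so dim ker(A − (-3)·I) = n − 3 = 1
  rank(A − (2)·I) = 3, so dim ker(A − (2)·I) = n − 3 = 1

Summary:
  λ = -3: algebraic multiplicity = 3, geometric multiplicity = 1
  λ = 2: algebraic multiplicity = 1, geometric multiplicity = 1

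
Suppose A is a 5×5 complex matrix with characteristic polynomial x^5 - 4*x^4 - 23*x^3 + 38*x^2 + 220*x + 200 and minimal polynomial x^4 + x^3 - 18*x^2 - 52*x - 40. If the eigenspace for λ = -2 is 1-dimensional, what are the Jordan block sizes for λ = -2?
Block sizes for λ = -2: [3]

Step 1 — from the characteristic polynomial, algebraic multiplicity of λ = -2 is 3. From dim ker(A − (-2)·I) = 1, there are exactly 1 Jordan blocks for λ = -2.
Step 2 — from the minimal polynomial, the factor (x + 2)^3 tells us the largest block for λ = -2 has size 3.
Step 3 — with total size 3, 1 blocks, and largest block 3, the block sizes (in nonincreasing order) are [3].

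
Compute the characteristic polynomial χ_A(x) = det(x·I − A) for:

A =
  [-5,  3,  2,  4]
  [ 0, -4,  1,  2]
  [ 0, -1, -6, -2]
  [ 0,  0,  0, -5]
x^4 + 20*x^3 + 150*x^2 + 500*x + 625

Expanding det(x·I − A) (e.g. by cofactor expansion or by noting that A is similar to its Jordan form J, which has the same characteristic polynomial as A) gives
  χ_A(x) = x^4 + 20*x^3 + 150*x^2 + 500*x + 625
which factors as (x + 5)^4. The eigenvalues (with algebraic multiplicities) are λ = -5 with multiplicity 4.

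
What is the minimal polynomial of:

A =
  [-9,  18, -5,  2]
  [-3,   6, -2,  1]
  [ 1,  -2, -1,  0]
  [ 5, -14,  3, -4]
x^2 + 4*x + 4

The characteristic polynomial is χ_A(x) = (x + 2)^4, so the eigenvalues are known. The minimal polynomial is
  m_A(x) = Π_λ (x − λ)^{k_λ}
where k_λ is the size of the *largest* Jordan block for λ (equivalently, the smallest k with (A − λI)^k v = 0 for every generalised eigenvector v of λ).

  λ = -2: largest Jordan block has size 2, contributing (x + 2)^2

So m_A(x) = (x + 2)^2 = x^2 + 4*x + 4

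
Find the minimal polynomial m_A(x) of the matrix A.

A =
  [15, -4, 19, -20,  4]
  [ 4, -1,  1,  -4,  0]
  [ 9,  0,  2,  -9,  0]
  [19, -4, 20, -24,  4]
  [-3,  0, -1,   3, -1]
x^4 + 8*x^3 + 18*x^2 + 16*x + 5

The characteristic polynomial is χ_A(x) = (x + 1)^4*(x + 5), so the eigenvalues are known. The minimal polynomial is
  m_A(x) = Π_λ (x − λ)^{k_λ}
where k_λ is the size of the *largest* Jordan block for λ (equivalently, the smallest k with (A − λI)^k v = 0 for every generalised eigenvector v of λ).

  λ = -5: largest Jordan block has size 1, contributing (x + 5)
  λ = -1: largest Jordan block has size 3, contributing (x + 1)^3

So m_A(x) = (x + 1)^3*(x + 5) = x^4 + 8*x^3 + 18*x^2 + 16*x + 5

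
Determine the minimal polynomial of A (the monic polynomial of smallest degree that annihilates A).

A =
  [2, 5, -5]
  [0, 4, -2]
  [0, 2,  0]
x^2 - 4*x + 4

The characteristic polynomial is χ_A(x) = (x - 2)^3, so the eigenvalues are known. The minimal polynomial is
  m_A(x) = Π_λ (x − λ)^{k_λ}
where k_λ is the size of the *largest* Jordan block for λ (equivalently, the smallest k with (A − λI)^k v = 0 for every generalised eigenvector v of λ).

  λ = 2: largest Jordan block has size 2, contributing (x − 2)^2

So m_A(x) = (x - 2)^2 = x^2 - 4*x + 4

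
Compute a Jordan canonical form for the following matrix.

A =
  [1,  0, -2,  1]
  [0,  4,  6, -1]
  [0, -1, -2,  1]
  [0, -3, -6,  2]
J_3(1) ⊕ J_1(2)

The characteristic polynomial is
  det(x·I − A) = x^4 - 5*x^3 + 9*x^2 - 7*x + 2 = (x - 2)*(x - 1)^3

Eigenvalues and multiplicities (the geometric multiplicity of λ is n − rank(A − λI), which equals the number of Jordan blocks for λ):
  λ = 1: algebraic multiplicity = 3, geometric multiplicity = 1
  λ = 2: algebraic multiplicity = 1, geometric multiplicity = 1

Determining the block sizes for each eigenvalue:
  λ = 1: one block (gm = 1), so the single block has size am = 3 → block sizes [3]
  λ = 2: one block (gm = 1), so the single block has size am = 1 → block sizes [1]

Assembling the blocks gives a Jordan form
J =
  [1, 1, 0, 0]
  [0, 1, 1, 0]
  [0, 0, 1, 0]
  [0, 0, 0, 2]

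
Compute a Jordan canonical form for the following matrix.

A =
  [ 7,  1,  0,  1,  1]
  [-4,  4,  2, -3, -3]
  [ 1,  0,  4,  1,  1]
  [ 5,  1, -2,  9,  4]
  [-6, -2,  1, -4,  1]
J_3(5) ⊕ J_2(5)

The characteristic polynomial is
  det(x·I − A) = x^5 - 25*x^4 + 250*x^3 - 1250*x^2 + 3125*x - 3125 = (x - 5)^5

Eigenvalues and multiplicities (the geometric multiplicity of λ is n − rank(A − λI), which equals the number of Jordan blocks for λ):
  λ = 5: algebraic multiplicity = 5, geometric multiplicity = 2

Determining the block sizes for each eigenvalue:
  λ = 5: with am = 5 and gm = 2, the partition is not yet determined (e.g. several partitions of 5 into 2 parts exist). Let N = A − (5)·I. Computing rank(N^1) = 3, rank(N^2) = 1, rank(N^3) = 0; the number of blocks of size ≥ j is rank(N^{j−1}) − rank(N^j), giving [2, 2, 1]. So we have 1 block(s) of size 3, 1 block(s) of size 2 → block sizes [3, 2]

Assembling the blocks gives a Jordan form
J =
  [5, 1, 0, 0, 0]
  [0, 5, 1, 0, 0]
  [0, 0, 5, 0, 0]
  [0, 0, 0, 5, 1]
  [0, 0, 0, 0, 5]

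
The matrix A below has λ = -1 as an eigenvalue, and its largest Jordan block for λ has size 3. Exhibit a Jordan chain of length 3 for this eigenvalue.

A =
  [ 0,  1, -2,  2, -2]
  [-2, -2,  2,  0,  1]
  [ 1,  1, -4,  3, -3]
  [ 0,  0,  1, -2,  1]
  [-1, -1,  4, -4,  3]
A Jordan chain for λ = -1 of length 3:
v_1 = (-1, 1, -1, 0, 1)ᵀ
v_2 = (1, -2, 1, 0, -1)ᵀ
v_3 = (1, 0, 0, 0, 0)ᵀ

Let N = A − (-1)·I. We want v_3 with N^3 v_3 = 0 but N^2 v_3 ≠ 0; then v_{j-1} := N · v_j for j = 3, …, 2.

Pick v_3 = (1, 0, 0, 0, 0)ᵀ.
Then v_2 = N · v_3 = (1, -2, 1, 0, -1)ᵀ.
Then v_1 = N · v_2 = (-1, 1, -1, 0, 1)ᵀ.

Sanity check: (A − (-1)·I) v_1 = (0, 0, 0, 0, 0)ᵀ = 0. ✓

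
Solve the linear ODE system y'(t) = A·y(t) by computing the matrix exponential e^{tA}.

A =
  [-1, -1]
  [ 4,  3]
e^{tA} =
  [-2*t*exp(t) + exp(t), -t*exp(t)]
  [4*t*exp(t), 2*t*exp(t) + exp(t)]

Strategy: write A = P · J · P⁻¹ where J is a Jordan canonical form, so e^{tA} = P · e^{tJ} · P⁻¹, and e^{tJ} can be computed block-by-block.

A has Jordan form
J =
  [1, 1]
  [0, 1]
(up to reordering of blocks).

Per-block formulas:
  For a 2×2 Jordan block J_2(1): exp(t · J_2(1)) = e^(1t)·(I + t·N), where N is the 2×2 nilpotent shift.

After assembling e^{tJ} and conjugating by P, we get:

e^{tA} =
  [-2*t*exp(t) + exp(t), -t*exp(t)]
  [4*t*exp(t), 2*t*exp(t) + exp(t)]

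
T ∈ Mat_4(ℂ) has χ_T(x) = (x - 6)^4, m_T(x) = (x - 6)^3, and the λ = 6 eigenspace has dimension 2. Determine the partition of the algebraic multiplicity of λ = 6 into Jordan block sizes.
Block sizes for λ = 6: [3, 1]

Step 1 — from the characteristic polynomial, algebraic multiplicity of λ = 6 is 4. From dim ker(T − (6)·I) = 2, there are exactly 2 Jordan blocks for λ = 6.
Step 2 — from the minimal polynomial, the factor (x − 6)^3 tells us the largest block for λ = 6 has size 3.
Step 3 — with total size 4, 2 blocks, and largest block 3, the block sizes (in nonincreasing order) are [3, 1].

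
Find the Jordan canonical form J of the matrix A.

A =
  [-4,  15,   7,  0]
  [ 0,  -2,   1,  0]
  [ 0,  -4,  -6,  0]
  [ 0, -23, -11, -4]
J_3(-4) ⊕ J_1(-4)

The characteristic polynomial is
  det(x·I − A) = x^4 + 16*x^3 + 96*x^2 + 256*x + 256 = (x + 4)^4

Eigenvalues and multiplicities (the geometric multiplicity of λ is n − rank(A − λI), which equals the number of Jordan blocks for λ):
  λ = -4: algebraic multiplicity = 4, geometric multiplicity = 2

Determining the block sizes for each eigenvalue:
  λ = -4: with am = 4 and gm = 2, the partition is not yet determined (e.g. several partitions of 4 into 2 parts exist). Let N = A − (-4)·I. Computing rank(N^1) = 2, rank(N^2) = 1, rank(N^3) = 0; the number of blocks of size ≥ j is rank(N^{j−1}) − rank(N^j), giving [2, 1, 1]. So we have 1 block(s) of size 3, 1 block(s) of size 1 → block sizes [3, 1]

Assembling the blocks gives a Jordan form
J =
  [-4,  1,  0,  0]
  [ 0, -4,  1,  0]
  [ 0,  0, -4,  0]
  [ 0,  0,  0, -4]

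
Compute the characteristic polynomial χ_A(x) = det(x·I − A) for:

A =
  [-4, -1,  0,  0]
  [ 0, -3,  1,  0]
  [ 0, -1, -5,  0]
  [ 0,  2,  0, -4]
x^4 + 16*x^3 + 96*x^2 + 256*x + 256

Expanding det(x·I − A) (e.g. by cofactor expansion or by noting that A is similar to its Jordan form J, which has the same characteristic polynomial as A) gives
  χ_A(x) = x^4 + 16*x^3 + 96*x^2 + 256*x + 256
which factors as (x + 4)^4. The eigenvalues (with algebraic multiplicities) are λ = -4 with multiplicity 4.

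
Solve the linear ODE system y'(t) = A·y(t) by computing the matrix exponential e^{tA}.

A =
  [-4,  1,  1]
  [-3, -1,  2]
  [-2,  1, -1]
e^{tA} =
  [-t^2*exp(-2*t)/2 - 2*t*exp(-2*t) + exp(-2*t), t*exp(-2*t), t^2*exp(-2*t)/2 + t*exp(-2*t)]
  [-t^2*exp(-2*t)/2 - 3*t*exp(-2*t), t*exp(-2*t) + exp(-2*t), t^2*exp(-2*t)/2 + 2*t*exp(-2*t)]
  [-t^2*exp(-2*t)/2 - 2*t*exp(-2*t), t*exp(-2*t), t^2*exp(-2*t)/2 + t*exp(-2*t) + exp(-2*t)]

Strategy: write A = P · J · P⁻¹ where J is a Jordan canonical form, so e^{tA} = P · e^{tJ} · P⁻¹, and e^{tJ} can be computed block-by-block.

A has Jordan form
J =
  [-2,  1,  0]
  [ 0, -2,  1]
  [ 0,  0, -2]
(up to reordering of blocks).

Per-block formulas:
  For a 3×3 Jordan block J_3(-2): exp(t · J_3(-2)) = e^(-2t)·(I + t·N + (t^2/2)·N^2), where N is the 3×3 nilpotent shift.

After assembling e^{tJ} and conjugating by P, we get:

e^{tA} =
  [-t^2*exp(-2*t)/2 - 2*t*exp(-2*t) + exp(-2*t), t*exp(-2*t), t^2*exp(-2*t)/2 + t*exp(-2*t)]
  [-t^2*exp(-2*t)/2 - 3*t*exp(-2*t), t*exp(-2*t) + exp(-2*t), t^2*exp(-2*t)/2 + 2*t*exp(-2*t)]
  [-t^2*exp(-2*t)/2 - 2*t*exp(-2*t), t*exp(-2*t), t^2*exp(-2*t)/2 + t*exp(-2*t) + exp(-2*t)]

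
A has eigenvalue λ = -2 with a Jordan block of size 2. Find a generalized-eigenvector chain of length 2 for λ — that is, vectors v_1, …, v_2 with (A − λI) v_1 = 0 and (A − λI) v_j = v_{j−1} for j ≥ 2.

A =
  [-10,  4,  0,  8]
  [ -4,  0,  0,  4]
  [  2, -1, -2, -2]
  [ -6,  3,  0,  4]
A Jordan chain for λ = -2 of length 2:
v_1 = (-8, -4, 2, -6)ᵀ
v_2 = (1, 0, 0, 0)ᵀ

Let N = A − (-2)·I. We want v_2 with N^2 v_2 = 0 but N^1 v_2 ≠ 0; then v_{j-1} := N · v_j for j = 2, …, 2.

Pick v_2 = (1, 0, 0, 0)ᵀ.
Then v_1 = N · v_2 = (-8, -4, 2, -6)ᵀ.

Sanity check: (A − (-2)·I) v_1 = (0, 0, 0, 0)ᵀ = 0. ✓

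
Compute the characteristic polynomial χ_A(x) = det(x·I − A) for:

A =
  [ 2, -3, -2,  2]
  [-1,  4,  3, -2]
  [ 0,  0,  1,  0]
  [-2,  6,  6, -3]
x^4 - 4*x^3 + 6*x^2 - 4*x + 1

Expanding det(x·I − A) (e.g. by cofactor expansion or by noting that A is similar to its Jordan form J, which has the same characteristic polynomial as A) gives
  χ_A(x) = x^4 - 4*x^3 + 6*x^2 - 4*x + 1
which factors as (x - 1)^4. The eigenvalues (with algebraic multiplicities) are λ = 1 with multiplicity 4.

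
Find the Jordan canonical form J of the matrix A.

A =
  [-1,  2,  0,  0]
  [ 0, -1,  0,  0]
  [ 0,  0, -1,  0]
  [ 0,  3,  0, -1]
J_2(-1) ⊕ J_1(-1) ⊕ J_1(-1)

The characteristic polynomial is
  det(x·I − A) = x^4 + 4*x^3 + 6*x^2 + 4*x + 1 = (x + 1)^4

Eigenvalues and multiplicities (the geometric multiplicity of λ is n − rank(A − λI), which equals the number of Jordan blocks for λ):
  λ = -1: algebraic multiplicity = 4, geometric multiplicity = 3

Determining the block sizes for each eigenvalue:
  λ = -1: 3 blocks summing to 4 forces exactly one block of size 2 and the rest size 1 → block sizes [2, 1, 1]

Assembling the blocks gives a Jordan form
J =
  [-1,  1,  0,  0]
  [ 0, -1,  0,  0]
  [ 0,  0, -1,  0]
  [ 0,  0,  0, -1]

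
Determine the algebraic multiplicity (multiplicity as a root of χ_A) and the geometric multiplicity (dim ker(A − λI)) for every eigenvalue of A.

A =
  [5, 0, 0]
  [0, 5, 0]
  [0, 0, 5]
λ = 5: alg = 3, geom = 3

Step 1 — factor the characteristic polynomial to read off the algebraic multiplicities:
  χ_A(x) = (x - 5)^3

Step 2 — compute geometric multiplicities via the rank-nullity identity g(λ) = n − rank(A − λI):
  rank(A − (5)·I) = 0, so dim ker(A − (5)·I) = n − 0 = 3

Summary:
  λ = 5: algebraic multiplicity = 3, geometric multiplicity = 3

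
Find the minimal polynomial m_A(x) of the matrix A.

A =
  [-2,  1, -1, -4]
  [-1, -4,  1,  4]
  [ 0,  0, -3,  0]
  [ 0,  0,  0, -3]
x^2 + 6*x + 9

The characteristic polynomial is χ_A(x) = (x + 3)^4, so the eigenvalues are known. The minimal polynomial is
  m_A(x) = Π_λ (x − λ)^{k_λ}
where k_λ is the size of the *largest* Jordan block for λ (equivalently, the smallest k with (A − λI)^k v = 0 for every generalised eigenvector v of λ).

  λ = -3: largest Jordan block has size 2, contributing (x + 3)^2

So m_A(x) = (x + 3)^2 = x^2 + 6*x + 9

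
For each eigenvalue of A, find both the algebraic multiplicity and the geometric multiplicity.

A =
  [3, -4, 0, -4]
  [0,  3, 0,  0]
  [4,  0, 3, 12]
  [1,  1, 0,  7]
λ = 3: alg = 2, geom = 2; λ = 5: alg = 2, geom = 1

Step 1 — factor the characteristic polynomial to read off the algebraic multiplicities:
  χ_A(x) = (x - 5)^2*(x - 3)^2

Step 2 — compute geometric multiplicities via the rank-nullity identity g(λ) = n − rank(A − λI):
  rank(A − (3)·I) = 2, so dim ker(A − (3)·I) = n − 2 = 2
  rank(A − (5)·I) = 3, so dim ker(A − (5)·I) = n − 3 = 1

Summary:
  λ = 3: algebraic multiplicity = 2, geometric multiplicity = 2
  λ = 5: algebraic multiplicity = 2, geometric multiplicity = 1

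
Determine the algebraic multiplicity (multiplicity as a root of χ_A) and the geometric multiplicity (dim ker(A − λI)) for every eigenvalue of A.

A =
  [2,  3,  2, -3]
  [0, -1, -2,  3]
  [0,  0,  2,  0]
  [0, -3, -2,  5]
λ = 2: alg = 4, geom = 3

Step 1 — factor the characteristic polynomial to read off the algebraic multiplicities:
  χ_A(x) = (x - 2)^4

Step 2 — compute geometric multiplicities via the rank-nullity identity g(λ) = n − rank(A − λI):
  rank(A − (2)·I) = 1, so dim ker(A − (2)·I) = n − 1 = 3

Summary:
  λ = 2: algebraic multiplicity = 4, geometric multiplicity = 3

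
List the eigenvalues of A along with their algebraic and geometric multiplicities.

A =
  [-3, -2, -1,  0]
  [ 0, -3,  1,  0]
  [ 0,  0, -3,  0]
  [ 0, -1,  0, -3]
λ = -3: alg = 4, geom = 2

Step 1 — factor the characteristic polynomial to read off the algebraic multiplicities:
  χ_A(x) = (x + 3)^4

Step 2 — compute geometric multiplicities via the rank-nullity identity g(λ) = n − rank(A − λI):
  rank(A − (-3)·I) = 2, so dim ker(A − (-3)·I) = n − 2 = 2

Summary:
  λ = -3: algebraic multiplicity = 4, geometric multiplicity = 2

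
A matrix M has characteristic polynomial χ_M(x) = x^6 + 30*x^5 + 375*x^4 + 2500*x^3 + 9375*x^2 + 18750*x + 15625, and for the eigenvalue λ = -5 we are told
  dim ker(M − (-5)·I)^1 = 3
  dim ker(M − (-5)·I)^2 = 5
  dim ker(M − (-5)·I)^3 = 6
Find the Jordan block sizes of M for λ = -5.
Block sizes for λ = -5: [3, 2, 1]

From the dimensions of kernels of powers, the number of Jordan blocks of size at least j is d_j − d_{j−1} where d_j = dim ker(N^j) (with d_0 = 0). Computing the differences gives [3, 2, 1].
The number of blocks of size exactly k is (#blocks of size ≥ k) − (#blocks of size ≥ k + 1), so the partition is: 1 block(s) of size 1, 1 block(s) of size 2, 1 block(s) of size 3.
In nonincreasing order the block sizes are [3, 2, 1].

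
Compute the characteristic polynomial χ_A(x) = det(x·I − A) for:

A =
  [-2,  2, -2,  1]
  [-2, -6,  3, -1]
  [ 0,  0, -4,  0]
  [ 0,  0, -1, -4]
x^4 + 16*x^3 + 96*x^2 + 256*x + 256

Expanding det(x·I − A) (e.g. by cofactor expansion or by noting that A is similar to its Jordan form J, which has the same characteristic polynomial as A) gives
  χ_A(x) = x^4 + 16*x^3 + 96*x^2 + 256*x + 256
which factors as (x + 4)^4. The eigenvalues (with algebraic multiplicities) are λ = -4 with multiplicity 4.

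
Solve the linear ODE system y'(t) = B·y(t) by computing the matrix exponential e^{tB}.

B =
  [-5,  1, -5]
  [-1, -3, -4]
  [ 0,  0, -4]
e^{tB} =
  [-t*exp(-4*t) + exp(-4*t), t*exp(-4*t), t^2*exp(-4*t)/2 - 5*t*exp(-4*t)]
  [-t*exp(-4*t), t*exp(-4*t) + exp(-4*t), t^2*exp(-4*t)/2 - 4*t*exp(-4*t)]
  [0, 0, exp(-4*t)]

Strategy: write B = P · J · P⁻¹ where J is a Jordan canonical form, so e^{tB} = P · e^{tJ} · P⁻¹, and e^{tJ} can be computed block-by-block.

B has Jordan form
J =
  [-4,  1,  0]
  [ 0, -4,  1]
  [ 0,  0, -4]
(up to reordering of blocks).

Per-block formulas:
  For a 3×3 Jordan block J_3(-4): exp(t · J_3(-4)) = e^(-4t)·(I + t·N + (t^2/2)·N^2), where N is the 3×3 nilpotent shift.

After assembling e^{tJ} and conjugating by P, we get:

e^{tB} =
  [-t*exp(-4*t) + exp(-4*t), t*exp(-4*t), t^2*exp(-4*t)/2 - 5*t*exp(-4*t)]
  [-t*exp(-4*t), t*exp(-4*t) + exp(-4*t), t^2*exp(-4*t)/2 - 4*t*exp(-4*t)]
  [0, 0, exp(-4*t)]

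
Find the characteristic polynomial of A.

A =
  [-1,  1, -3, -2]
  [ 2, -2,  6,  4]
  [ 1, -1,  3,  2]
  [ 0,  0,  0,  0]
x^4

Expanding det(x·I − A) (e.g. by cofactor expansion or by noting that A is similar to its Jordan form J, which has the same characteristic polynomial as A) gives
  χ_A(x) = x^4
which factors as x^4. The eigenvalues (with algebraic multiplicities) are λ = 0 with multiplicity 4.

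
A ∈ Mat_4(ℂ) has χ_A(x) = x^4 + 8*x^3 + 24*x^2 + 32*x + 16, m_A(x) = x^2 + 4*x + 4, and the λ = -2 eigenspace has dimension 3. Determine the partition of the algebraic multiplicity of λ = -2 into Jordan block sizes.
Block sizes for λ = -2: [2, 1, 1]

Step 1 — from the characteristic polynomial, algebraic multiplicity of λ = -2 is 4. From dim ker(A − (-2)·I) = 3, there are exactly 3 Jordan blocks for λ = -2.
Step 2 — from the minimal polynomial, the factor (x + 2)^2 tells us the largest block for λ = -2 has size 2.
Step 3 — with total size 4, 3 blocks, and largest block 2, the block sizes (in nonincreasing order) are [2, 1, 1].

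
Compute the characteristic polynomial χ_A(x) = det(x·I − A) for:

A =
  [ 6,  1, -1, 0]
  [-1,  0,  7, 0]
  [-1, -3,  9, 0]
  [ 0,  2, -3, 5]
x^4 - 20*x^3 + 150*x^2 - 500*x + 625

Expanding det(x·I − A) (e.g. by cofactor expansion or by noting that A is similar to its Jordan form J, which has the same characteristic polynomial as A) gives
  χ_A(x) = x^4 - 20*x^3 + 150*x^2 - 500*x + 625
which factors as (x - 5)^4. The eigenvalues (with algebraic multiplicities) are λ = 5 with multiplicity 4.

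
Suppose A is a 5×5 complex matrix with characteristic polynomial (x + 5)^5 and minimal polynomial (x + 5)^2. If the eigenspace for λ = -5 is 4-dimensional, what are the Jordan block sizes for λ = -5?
Block sizes for λ = -5: [2, 1, 1, 1]

Step 1 — from the characteristic polynomial, algebraic multiplicity of λ = -5 is 5. From dim ker(A − (-5)·I) = 4, there are exactly 4 Jordan blocks for λ = -5.
Step 2 — from the minimal polynomial, the factor (x + 5)^2 tells us the largest block for λ = -5 has size 2.
Step 3 — with total size 5, 4 blocks, and largest block 2, the block sizes (in nonincreasing order) are [2, 1, 1, 1].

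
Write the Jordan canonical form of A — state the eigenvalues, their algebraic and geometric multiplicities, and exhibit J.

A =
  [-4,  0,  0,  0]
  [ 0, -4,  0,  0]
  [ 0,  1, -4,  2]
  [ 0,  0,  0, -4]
J_2(-4) ⊕ J_1(-4) ⊕ J_1(-4)

The characteristic polynomial is
  det(x·I − A) = x^4 + 16*x^3 + 96*x^2 + 256*x + 256 = (x + 4)^4

Eigenvalues and multiplicities (the geometric multiplicity of λ is n − rank(A − λI), which equals the number of Jordan blocks for λ):
  λ = -4: algebraic multiplicity = 4, geometric multiplicity = 3

Determining the block sizes for each eigenvalue:
  λ = -4: 3 blocks summing to 4 forces exactly one block of size 2 and the rest size 1 → block sizes [2, 1, 1]

Assembling the blocks gives a Jordan form
J =
  [-4,  1,  0,  0]
  [ 0, -4,  0,  0]
  [ 0,  0, -4,  0]
  [ 0,  0,  0, -4]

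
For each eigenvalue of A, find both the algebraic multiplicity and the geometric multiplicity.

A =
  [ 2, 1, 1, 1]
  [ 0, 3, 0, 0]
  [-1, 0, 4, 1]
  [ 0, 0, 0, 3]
λ = 3: alg = 4, geom = 2

Step 1 — factor the characteristic polynomial to read off the algebraic multiplicities:
  χ_A(x) = (x - 3)^4

Step 2 — compute geometric multiplicities via the rank-nullity identity g(λ) = n − rank(A − λI):
  rank(A − (3)·I) = 2, so dim ker(A − (3)·I) = n − 2 = 2

Summary:
  λ = 3: algebraic multiplicity = 4, geometric multiplicity = 2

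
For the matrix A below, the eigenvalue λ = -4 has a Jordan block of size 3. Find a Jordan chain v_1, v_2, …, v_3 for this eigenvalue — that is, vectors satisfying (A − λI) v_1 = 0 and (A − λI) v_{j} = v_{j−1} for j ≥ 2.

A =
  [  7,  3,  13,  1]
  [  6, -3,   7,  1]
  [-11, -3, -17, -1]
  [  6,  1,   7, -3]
A Jordan chain for λ = -4 of length 3:
v_1 = (2, 1, -2, 1)ᵀ
v_2 = (11, 6, -11, 6)ᵀ
v_3 = (1, 0, 0, 0)ᵀ

Let N = A − (-4)·I. We want v_3 with N^3 v_3 = 0 but N^2 v_3 ≠ 0; then v_{j-1} := N · v_j for j = 3, …, 2.

Pick v_3 = (1, 0, 0, 0)ᵀ.
Then v_2 = N · v_3 = (11, 6, -11, 6)ᵀ.
Then v_1 = N · v_2 = (2, 1, -2, 1)ᵀ.

Sanity check: (A − (-4)·I) v_1 = (0, 0, 0, 0)ᵀ = 0. ✓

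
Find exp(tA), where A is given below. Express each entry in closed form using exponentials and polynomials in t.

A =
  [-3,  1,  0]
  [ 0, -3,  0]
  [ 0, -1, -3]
e^{tA} =
  [exp(-3*t), t*exp(-3*t), 0]
  [0, exp(-3*t), 0]
  [0, -t*exp(-3*t), exp(-3*t)]

Strategy: write A = P · J · P⁻¹ where J is a Jordan canonical form, so e^{tA} = P · e^{tJ} · P⁻¹, and e^{tJ} can be computed block-by-block.

A has Jordan form
J =
  [-3,  1,  0]
  [ 0, -3,  0]
  [ 0,  0, -3]
(up to reordering of blocks).

Per-block formulas:
  For a 1×1 block at λ = -3: exp(t · [-3]) = [e^(-3t)].
  For a 2×2 Jordan block J_2(-3): exp(t · J_2(-3)) = e^(-3t)·(I + t·N), where N is the 2×2 nilpotent shift.

After assembling e^{tJ} and conjugating by P, we get:

e^{tA} =
  [exp(-3*t), t*exp(-3*t), 0]
  [0, exp(-3*t), 0]
  [0, -t*exp(-3*t), exp(-3*t)]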